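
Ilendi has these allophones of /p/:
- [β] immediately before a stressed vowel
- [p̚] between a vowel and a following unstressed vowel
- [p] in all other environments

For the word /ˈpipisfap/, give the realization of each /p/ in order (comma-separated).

[β], [p̚], [p]

Occurrence 1 (position 1): immediately before a stressed vowel → [β].
Occurrence 2 (position 3): between a vowel and a following unstressed vowel → [p̚].
Occurrence 3 (position 8): no conditioning environment matches → elsewhere allophone [p].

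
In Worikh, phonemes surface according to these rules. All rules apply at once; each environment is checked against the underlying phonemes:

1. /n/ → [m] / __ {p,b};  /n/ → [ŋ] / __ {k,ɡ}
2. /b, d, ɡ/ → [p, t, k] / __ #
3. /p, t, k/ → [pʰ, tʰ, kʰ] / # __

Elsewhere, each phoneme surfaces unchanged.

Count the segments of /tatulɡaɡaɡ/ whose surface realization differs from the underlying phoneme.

Segments that undergo a rule: /t/ → [tʰ] (rule 3); /ɡ/ → [k] (rule 2).
All other segments surface unchanged.

2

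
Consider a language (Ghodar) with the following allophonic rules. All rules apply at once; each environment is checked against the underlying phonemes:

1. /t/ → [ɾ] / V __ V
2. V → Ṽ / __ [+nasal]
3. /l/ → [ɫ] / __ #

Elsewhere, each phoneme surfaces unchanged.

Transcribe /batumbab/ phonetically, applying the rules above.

[baɾũmbab]

/b/ — not in any rule's target class → [b].
/a/ (between /b/ and /t/) is in the target of rule 2 but the environment (before a nasal consonant) is not met → [a].
Rule 1 applies to /t/ (between /a/ and /u/: between two vowels) → [ɾ].
/u/ meets the environment for rule 2 (before a nasal consonant) → [ũ].
/m/ (between /u/ and /b/) is unaffected → [m].
/b/ stays [b].
/a/ (between /b/ and /b/) fails the environment for rule 2, so it stays [a].
/b/ — not in any rule's target class → [b].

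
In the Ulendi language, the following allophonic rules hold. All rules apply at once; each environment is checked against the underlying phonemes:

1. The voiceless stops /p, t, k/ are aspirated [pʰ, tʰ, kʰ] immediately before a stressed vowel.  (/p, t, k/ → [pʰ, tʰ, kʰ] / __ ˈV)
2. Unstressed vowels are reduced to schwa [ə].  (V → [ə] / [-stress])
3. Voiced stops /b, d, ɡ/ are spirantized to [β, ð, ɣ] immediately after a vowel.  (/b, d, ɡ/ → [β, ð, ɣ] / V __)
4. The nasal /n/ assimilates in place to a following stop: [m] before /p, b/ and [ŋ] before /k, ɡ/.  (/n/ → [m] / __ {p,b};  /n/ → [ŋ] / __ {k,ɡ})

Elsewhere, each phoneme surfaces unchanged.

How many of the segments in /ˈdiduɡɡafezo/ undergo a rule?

6

Segments that undergo a rule: /d/ → [ð] (rule 3); /u/ → [ə] (rule 2); /ɡ/ → [ɣ] (rule 3); /a/ → [ə] (rule 2); /e/ → [ə] (rule 2); /o/ → [ə] (rule 2).
All other segments surface unchanged.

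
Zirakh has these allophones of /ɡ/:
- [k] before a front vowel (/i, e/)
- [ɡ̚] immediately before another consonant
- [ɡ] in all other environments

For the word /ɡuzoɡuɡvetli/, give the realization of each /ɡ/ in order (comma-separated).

Occurrence 1 (position 1): no conditioning environment matches → elsewhere allophone [ɡ].
Occurrence 2 (position 5): no conditioning environment matches → elsewhere allophone [ɡ].
Occurrence 3 (position 7): immediately before another consonant → [ɡ̚].

[ɡ], [ɡ], [ɡ̚]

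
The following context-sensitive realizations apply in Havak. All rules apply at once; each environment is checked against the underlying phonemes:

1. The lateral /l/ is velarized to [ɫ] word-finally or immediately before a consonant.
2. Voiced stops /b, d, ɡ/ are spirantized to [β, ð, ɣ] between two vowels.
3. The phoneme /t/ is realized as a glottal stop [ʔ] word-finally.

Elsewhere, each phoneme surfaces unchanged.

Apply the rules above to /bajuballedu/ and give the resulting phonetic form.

/b/ (word-initial) fails the environment for rule 2, so it stays [b].
/a/ — not in any rule's target class → [a].
/j/ (between /a/ and /u/): no rule targets it → [j].
/u/ stays [u].
/b/ meets the environment for rule 2 (between two vowels) → [β].
/a/ — not in any rule's target class → [a].
/l/ (between /a/ and /l/): word-finally or immediately before a consonant, so rule 1 applies → [ɫ].
/l/ (between /l/ and /e/): rule 1 targets it, but not word-finally or immediately before a consonant → unchanged [l].
/e/ (between /l/ and /d/) is unaffected → [e].
Rule 2 applies to /d/ (between /e/ and /u/: between two vowels) → [ð].
/u/ stays [u].

[bajuβaɫleðu]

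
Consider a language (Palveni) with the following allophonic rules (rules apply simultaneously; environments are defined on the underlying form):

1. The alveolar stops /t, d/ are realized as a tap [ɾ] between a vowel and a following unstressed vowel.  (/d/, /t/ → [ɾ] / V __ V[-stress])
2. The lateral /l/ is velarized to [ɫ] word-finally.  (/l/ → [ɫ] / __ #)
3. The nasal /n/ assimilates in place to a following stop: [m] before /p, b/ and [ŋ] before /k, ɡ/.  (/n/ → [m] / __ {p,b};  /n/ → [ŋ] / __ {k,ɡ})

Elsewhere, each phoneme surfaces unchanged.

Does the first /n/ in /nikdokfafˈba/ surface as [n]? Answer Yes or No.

/n/ — word-initial; rule 3 does not apply here → [n].
The actual realization is [n], which matches [n].

Yes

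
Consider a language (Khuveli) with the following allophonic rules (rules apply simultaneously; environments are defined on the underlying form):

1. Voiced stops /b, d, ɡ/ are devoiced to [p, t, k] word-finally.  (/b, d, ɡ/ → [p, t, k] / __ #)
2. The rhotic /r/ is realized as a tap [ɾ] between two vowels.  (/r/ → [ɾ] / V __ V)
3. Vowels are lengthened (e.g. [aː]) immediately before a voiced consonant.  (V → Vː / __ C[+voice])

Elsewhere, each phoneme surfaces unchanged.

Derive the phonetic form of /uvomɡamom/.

/u/ meets the environment for rule 3 (before a voiced consonant) → [uː].
/v/ — not in any rule's target class → [v].
/o/ (between /v/ and /m/) occurs before a voiced consonant → [oː] by rule 3.
/m/ stays [m].
/ɡ/ (between /m/ and /a/) is in the target of rule 1 but the environment (word-finally) is not met → [ɡ].
/a/ (between /ɡ/ and /m/) occurs before a voiced consonant → [aː] by rule 3.
/m/ stays [m].
Rule 3 applies to /o/ (between /m/ and /m/: before a voiced consonant) → [oː].
/m/ (word-final): no rule targets it → [m].

[uːvoːmɡaːmoːm]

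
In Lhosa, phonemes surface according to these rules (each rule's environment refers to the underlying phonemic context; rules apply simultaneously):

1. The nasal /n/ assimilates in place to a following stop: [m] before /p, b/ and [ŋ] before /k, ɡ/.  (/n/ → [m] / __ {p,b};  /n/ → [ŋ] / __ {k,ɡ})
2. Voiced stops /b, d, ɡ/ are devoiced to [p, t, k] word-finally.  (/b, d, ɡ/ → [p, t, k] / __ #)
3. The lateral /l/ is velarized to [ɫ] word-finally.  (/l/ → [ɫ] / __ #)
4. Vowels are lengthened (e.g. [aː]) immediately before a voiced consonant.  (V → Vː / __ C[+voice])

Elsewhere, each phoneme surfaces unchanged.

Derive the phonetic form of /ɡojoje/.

[ɡoːjoːje]

/ɡ/ (word-initial): rule 2 targets it, but not word-finally → unchanged [ɡ].
/o/ (between /ɡ/ and /j/) occurs before a voiced consonant → [oː] by rule 4.
/j/ (between /o/ and /o/): no rule targets it → [j].
/o/ (between /j/ and /j/): before a voiced consonant, so rule 4 applies → [oː].
/j/ — not in any rule's target class → [j].
/e/ — word-final; rule 4 does not apply here → [e].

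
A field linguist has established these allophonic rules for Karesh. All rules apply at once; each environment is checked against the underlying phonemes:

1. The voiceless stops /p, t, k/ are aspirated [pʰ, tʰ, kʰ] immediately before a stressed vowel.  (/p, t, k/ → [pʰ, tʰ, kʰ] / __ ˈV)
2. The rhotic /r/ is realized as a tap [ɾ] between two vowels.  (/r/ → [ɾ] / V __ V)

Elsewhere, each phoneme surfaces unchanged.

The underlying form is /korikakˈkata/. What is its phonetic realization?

[koɾikakˈkʰata]

/k/ (word-initial): rule 1 targets it, but not immediately before a stressed vowel → unchanged [k].
Rule 2 applies to /r/ (between /o/ and /i/: between two vowels) → [ɾ].
/k/ (between /i/ and /a/): rule 1 targets it, but not immediately before a stressed vowel → unchanged [k].
/k/ (between /a/ and /k/) is in the target of rule 1 but the environment (immediately before a stressed vowel) is not met → [k].
/k/ — between /k/ and /a/, immediately before a stressed vowel — surfaces as [kʰ] (rule 1).
/t/ (between /a/ and /a/) fails the environment for rule 1, so it stays [t].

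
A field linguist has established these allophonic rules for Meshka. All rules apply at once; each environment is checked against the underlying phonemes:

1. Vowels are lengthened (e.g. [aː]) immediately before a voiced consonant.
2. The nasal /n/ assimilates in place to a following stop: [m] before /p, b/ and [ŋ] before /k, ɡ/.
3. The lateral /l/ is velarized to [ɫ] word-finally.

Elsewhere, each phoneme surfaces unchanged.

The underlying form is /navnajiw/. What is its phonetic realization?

[naːvnaːjiːw]

/n/ (word-initial) fails the environment for rule 2, so it stays [n].
/a/ — between /n/ and /v/, before a voiced consonant — surfaces as [aː] (rule 1).
/v/ (between /a/ and /n/) is unaffected → [v].
/n/ (between /v/ and /a/) fails the environment for rule 2, so it stays [n].
/a/ meets the environment for rule 1 (before a voiced consonant) → [aː].
/j/ (between /a/ and /i/): no rule targets it → [j].
Rule 1 applies to /i/ (between /j/ and /w/: before a voiced consonant) → [iː].
/w/ (word-final) is unaffected → [w].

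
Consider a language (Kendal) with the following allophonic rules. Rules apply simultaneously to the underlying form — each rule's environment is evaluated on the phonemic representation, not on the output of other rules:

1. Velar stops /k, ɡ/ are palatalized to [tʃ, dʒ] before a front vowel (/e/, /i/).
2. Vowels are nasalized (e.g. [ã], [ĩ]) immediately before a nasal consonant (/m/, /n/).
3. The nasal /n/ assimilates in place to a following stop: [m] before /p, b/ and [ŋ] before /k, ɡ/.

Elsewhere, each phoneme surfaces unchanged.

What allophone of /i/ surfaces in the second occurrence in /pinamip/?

[i]

/i/ (between /m/ and /p/) is in the target of rule 2 but the environment (before a nasal consonant) is not met → [i].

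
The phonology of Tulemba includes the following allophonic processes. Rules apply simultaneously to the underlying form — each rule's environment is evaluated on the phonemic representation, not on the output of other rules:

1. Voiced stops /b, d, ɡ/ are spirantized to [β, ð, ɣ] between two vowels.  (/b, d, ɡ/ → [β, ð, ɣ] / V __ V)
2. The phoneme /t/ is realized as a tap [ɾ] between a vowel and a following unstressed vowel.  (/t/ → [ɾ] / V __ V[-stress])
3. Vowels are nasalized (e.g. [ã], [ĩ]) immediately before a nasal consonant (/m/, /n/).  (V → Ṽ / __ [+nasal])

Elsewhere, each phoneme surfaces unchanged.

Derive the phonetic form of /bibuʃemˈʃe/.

[biβuʃẽmˈʃe]

/b/ (word-initial): rule 1 targets it, but not between two vowels → unchanged [b].
/i/ (between /b/ and /b/): rule 3 targets it, but not before a nasal consonant → unchanged [i].
Rule 1 applies to /b/ (between /i/ and /u/: between two vowels) → [β].
/u/ (between /b/ and /ʃ/) is in the target of rule 3 but the environment (before a nasal consonant) is not met → [u].
/ʃ/ — not in any rule's target class → [ʃ].
/e/ meets the environment for rule 3 (before a nasal consonant) → [ẽ].
/m/ (between /e/ and /ʃ/): no rule targets it → [m].
/ʃ/ — not in any rule's target class → [ʃ].
/e/ (word-final) fails the environment for rule 3, so it stays [e].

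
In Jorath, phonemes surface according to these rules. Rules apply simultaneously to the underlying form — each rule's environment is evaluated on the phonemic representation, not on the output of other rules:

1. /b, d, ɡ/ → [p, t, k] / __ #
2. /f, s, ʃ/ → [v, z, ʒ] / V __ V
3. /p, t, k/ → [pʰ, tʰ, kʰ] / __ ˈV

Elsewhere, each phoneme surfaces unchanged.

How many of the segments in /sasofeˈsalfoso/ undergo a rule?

Segments that undergo a rule: /s/ → [z] (rule 2); /f/ → [v] (rule 2); /s/ → [z] (rule 2); /s/ → [z] (rule 2).
All other segments surface unchanged.

4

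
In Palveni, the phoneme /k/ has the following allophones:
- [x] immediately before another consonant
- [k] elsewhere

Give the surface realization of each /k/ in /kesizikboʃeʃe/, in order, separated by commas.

[k], [x]

Occurrence 1 (position 1): no conditioning environment matches → elsewhere allophone [k].
Occurrence 2 (position 7): immediately before another consonant → [x].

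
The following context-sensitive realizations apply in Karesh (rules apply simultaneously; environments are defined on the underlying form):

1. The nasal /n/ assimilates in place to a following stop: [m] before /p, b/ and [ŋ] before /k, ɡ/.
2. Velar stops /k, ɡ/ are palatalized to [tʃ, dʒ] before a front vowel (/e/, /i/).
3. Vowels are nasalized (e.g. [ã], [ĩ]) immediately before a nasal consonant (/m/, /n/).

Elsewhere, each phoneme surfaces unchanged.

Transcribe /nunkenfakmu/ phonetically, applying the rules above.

/n/ — word-initial; rule 1 does not apply here → [n].
/u/ — between /n/ and /n/, before a nasal consonant — surfaces as [ũ] (rule 3).
/n/ — between /u/ and /k/, before a labial or velar stop — surfaces as [ŋ] (rule 1).
/k/ (between /n/ and /e/) occurs before a front vowel → [tʃ] by rule 2.
Rule 3 applies to /e/ (between /k/ and /n/: before a nasal consonant) → [ẽ].
/n/ (between /e/ and /f/) is in the target of rule 1 but the environment (before a labial or velar stop) is not met → [n].
/f/ (between /n/ and /a/) is unaffected → [f].
/a/ — between /f/ and /k/; rule 3 does not apply here → [a].
/k/ (between /a/ and /m/) fails the environment for rule 2, so it stays [k].
/m/ (between /k/ and /u/) is unaffected → [m].
/u/ (word-final): rule 3 targets it, but not before a nasal consonant → unchanged [u].

[nũŋtʃẽnfakmu]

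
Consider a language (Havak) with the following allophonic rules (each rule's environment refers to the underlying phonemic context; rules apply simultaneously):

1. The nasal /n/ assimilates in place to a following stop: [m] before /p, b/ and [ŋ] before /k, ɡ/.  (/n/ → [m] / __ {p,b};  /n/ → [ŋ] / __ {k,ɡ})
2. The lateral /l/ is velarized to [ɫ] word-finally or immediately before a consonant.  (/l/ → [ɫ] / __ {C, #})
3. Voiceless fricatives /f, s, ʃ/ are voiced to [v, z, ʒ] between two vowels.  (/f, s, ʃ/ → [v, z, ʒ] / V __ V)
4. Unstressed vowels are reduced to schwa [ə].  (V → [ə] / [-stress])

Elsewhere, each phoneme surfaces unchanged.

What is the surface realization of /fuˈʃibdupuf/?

/f/ (word-initial) is in the target of rule 3 but the environment (between two vowels) is not met → [f].
/u/ — between /f/ and /ʃ/, in an unstressed syllable — surfaces as [ə] (rule 4).
/ʃ/ (between /u/ and /i/): between two vowels, so rule 3 applies → [ʒ].
/i/ (between /ʃ/ and /b/) fails the environment for rule 4, so it stays [i].
/b/ — not in any rule's target class → [b].
/d/ (between /b/ and /u/): no rule targets it → [d].
/u/ (between /d/ and /p/): in an unstressed syllable, so rule 4 applies → [ə].
/p/ — not in any rule's target class → [p].
/u/ — between /p/ and /f/, in an unstressed syllable — surfaces as [ə] (rule 4).
/f/ (word-final) is in the target of rule 3 but the environment (between two vowels) is not met → [f].

[fəˈʒibdəpəf]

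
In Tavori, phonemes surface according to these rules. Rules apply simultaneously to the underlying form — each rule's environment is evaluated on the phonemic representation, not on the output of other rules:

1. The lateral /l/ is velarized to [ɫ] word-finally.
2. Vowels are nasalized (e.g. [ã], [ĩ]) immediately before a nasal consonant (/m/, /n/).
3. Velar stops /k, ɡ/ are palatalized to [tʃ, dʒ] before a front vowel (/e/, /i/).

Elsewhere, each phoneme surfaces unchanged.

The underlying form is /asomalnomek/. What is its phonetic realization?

[asõmalnõmek]

/a/ (word-initial) is in the target of rule 2 but the environment (before a nasal consonant) is not met → [a].
/s/ — not in any rule's target class → [s].
/o/ — between /s/ and /m/, before a nasal consonant — surfaces as [õ] (rule 2).
/m/ stays [m].
/a/ — between /m/ and /l/; rule 2 does not apply here → [a].
/l/ (between /a/ and /n/) fails the environment for rule 1, so it stays [l].
/n/ (between /l/ and /o/) is unaffected → [n].
Rule 2 applies to /o/ (between /n/ and /m/: before a nasal consonant) → [õ].
/m/ — not in any rule's target class → [m].
/e/ (between /m/ and /k/) fails the environment for rule 2, so it stays [e].
/k/ (word-final) is in the target of rule 3 but the environment (before a front vowel) is not met → [k].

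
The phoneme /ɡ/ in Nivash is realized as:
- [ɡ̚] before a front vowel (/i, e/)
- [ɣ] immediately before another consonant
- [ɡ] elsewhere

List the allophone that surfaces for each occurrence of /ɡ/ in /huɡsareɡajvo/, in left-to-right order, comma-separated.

[ɣ], [ɡ]

Occurrence 1 (position 3): immediately before another consonant → [ɣ].
Occurrence 2 (position 8): no conditioning environment matches → elsewhere allophone [ɡ].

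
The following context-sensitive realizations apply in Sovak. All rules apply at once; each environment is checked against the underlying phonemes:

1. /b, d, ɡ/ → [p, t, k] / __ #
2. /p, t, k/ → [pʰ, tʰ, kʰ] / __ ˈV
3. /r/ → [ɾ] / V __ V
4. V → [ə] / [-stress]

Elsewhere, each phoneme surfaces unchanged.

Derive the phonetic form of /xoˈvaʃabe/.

/x/ (word-initial): no rule targets it → [x].
/o/ (between /x/ and /v/) occurs in an unstressed syllable → [ə] by rule 4.
/v/ (between /o/ and /a/): no rule targets it → [v].
/a/ (between /v/ and /ʃ/) is in the target of rule 4 but the environment (in an unstressed syllable) is not met → [a].
/ʃ/ (between /a/ and /a/) is unaffected → [ʃ].
/a/ meets the environment for rule 4 (in an unstressed syllable) → [ə].
/b/ (between /a/ and /e/) is in the target of rule 1 but the environment (word-finally) is not met → [b].
/e/ (word-final) occurs in an unstressed syllable → [ə] by rule 4.

[xəˈvaʃəbə]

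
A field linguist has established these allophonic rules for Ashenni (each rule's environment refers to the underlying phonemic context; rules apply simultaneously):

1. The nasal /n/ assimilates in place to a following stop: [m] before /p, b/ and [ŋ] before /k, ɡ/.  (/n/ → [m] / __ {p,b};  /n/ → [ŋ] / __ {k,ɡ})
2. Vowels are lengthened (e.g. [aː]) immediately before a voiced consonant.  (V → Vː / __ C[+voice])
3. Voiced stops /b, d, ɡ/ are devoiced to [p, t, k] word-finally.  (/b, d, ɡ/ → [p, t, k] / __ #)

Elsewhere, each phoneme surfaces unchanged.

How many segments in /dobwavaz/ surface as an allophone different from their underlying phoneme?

Segments that undergo a rule: /o/ → [oː] (rule 2); /a/ → [aː] (rule 2); /a/ → [aː] (rule 2).
All other segments surface unchanged.

3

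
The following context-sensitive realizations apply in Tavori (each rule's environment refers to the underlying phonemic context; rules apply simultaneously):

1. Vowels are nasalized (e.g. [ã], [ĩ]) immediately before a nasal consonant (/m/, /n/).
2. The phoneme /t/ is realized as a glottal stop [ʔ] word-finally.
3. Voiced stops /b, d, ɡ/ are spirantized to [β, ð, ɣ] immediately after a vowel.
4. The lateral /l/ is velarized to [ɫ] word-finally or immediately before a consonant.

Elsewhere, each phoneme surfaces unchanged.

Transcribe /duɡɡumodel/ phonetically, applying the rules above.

[duɣɡũmoðeɫ]

/d/ — word-initial; rule 3 does not apply here → [d].
/u/ (between /d/ and /ɡ/) fails the environment for rule 1, so it stays [u].
/ɡ/ (between /u/ and /ɡ/): immediately after a vowel, so rule 3 applies → [ɣ].
/ɡ/ (between /ɡ/ and /u/): rule 3 targets it, but not immediately after a vowel → unchanged [ɡ].
/u/ (between /ɡ/ and /m/): before a nasal consonant, so rule 1 applies → [ũ].
/m/ (between /u/ and /o/): no rule targets it → [m].
/o/ (between /m/ and /d/) is in the target of rule 1 but the environment (before a nasal consonant) is not met → [o].
/d/ (between /o/ and /e/) occurs immediately after a vowel → [ð] by rule 3.
/e/ (between /d/ and /l/) is in the target of rule 1 but the environment (before a nasal consonant) is not met → [e].
/l/ — word-final, word-finally or immediately before a consonant — surfaces as [ɫ] (rule 4).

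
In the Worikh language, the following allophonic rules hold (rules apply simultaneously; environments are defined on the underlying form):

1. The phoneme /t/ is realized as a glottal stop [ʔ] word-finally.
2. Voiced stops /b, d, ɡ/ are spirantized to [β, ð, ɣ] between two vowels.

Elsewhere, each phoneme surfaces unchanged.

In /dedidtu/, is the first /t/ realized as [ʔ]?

/t/ (between /d/ and /u/) is in the target of rule 1 but the environment (word-finally) is not met → [t].
The actual realization is [t], not [ʔ].

No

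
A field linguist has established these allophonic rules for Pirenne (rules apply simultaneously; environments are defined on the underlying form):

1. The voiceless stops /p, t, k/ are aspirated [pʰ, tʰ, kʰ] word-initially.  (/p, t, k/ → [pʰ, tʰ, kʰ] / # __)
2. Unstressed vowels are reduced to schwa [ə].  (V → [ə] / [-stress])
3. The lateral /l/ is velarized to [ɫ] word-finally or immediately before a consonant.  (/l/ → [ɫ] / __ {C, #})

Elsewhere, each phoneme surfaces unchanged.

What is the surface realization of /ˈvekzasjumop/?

/v/ (word-initial): no rule targets it → [v].
/e/ (between /v/ and /k/) is in the target of rule 2 but the environment (in an unstressed syllable) is not met → [e].
/k/ (between /e/ and /z/) fails the environment for rule 1, so it stays [k].
/z/ (between /k/ and /a/): no rule targets it → [z].
Rule 2 applies to /a/ (between /z/ and /s/: in an unstressed syllable) → [ə].
/s/ (between /a/ and /j/): no rule targets it → [s].
/j/ (between /s/ and /u/) is unaffected → [j].
Rule 2 applies to /u/ (between /j/ and /m/: in an unstressed syllable) → [ə].
/m/ (between /u/ and /o/) is unaffected → [m].
Rule 2 applies to /o/ (between /m/ and /p/: in an unstressed syllable) → [ə].
/p/ — word-final; rule 1 does not apply here → [p].

[ˈvekzəsjəməp]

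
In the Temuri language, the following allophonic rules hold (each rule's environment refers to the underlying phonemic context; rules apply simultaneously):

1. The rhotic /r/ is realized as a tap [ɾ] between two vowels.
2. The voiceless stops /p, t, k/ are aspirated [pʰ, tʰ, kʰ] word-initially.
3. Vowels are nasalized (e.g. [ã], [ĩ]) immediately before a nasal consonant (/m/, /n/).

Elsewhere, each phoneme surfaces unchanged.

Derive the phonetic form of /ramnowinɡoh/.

[rãmnowĩnɡoh]

/r/ — word-initial; rule 1 does not apply here → [r].
/a/ — between /r/ and /m/, before a nasal consonant — surfaces as [ã] (rule 3).
/o/ (between /n/ and /w/): rule 3 targets it, but not before a nasal consonant → unchanged [o].
/i/ meets the environment for rule 3 (before a nasal consonant) → [ĩ].
/o/ (between /ɡ/ and /h/) fails the environment for rule 3, so it stays [o].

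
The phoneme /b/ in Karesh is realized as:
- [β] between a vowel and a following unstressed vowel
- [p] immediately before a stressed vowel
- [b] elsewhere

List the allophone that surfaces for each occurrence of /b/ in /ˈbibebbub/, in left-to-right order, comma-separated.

Occurrence 1 (position 1): immediately before a stressed vowel → [p].
Occurrence 2 (position 3): between a vowel and a following unstressed vowel → [β].
Occurrence 3 (position 5): no conditioning environment matches → elsewhere allophone [b].
Occurrence 4 (position 6): no conditioning environment matches → elsewhere allophone [b].
Occurrence 5 (position 8): no conditioning environment matches → elsewhere allophone [b].

[p], [β], [b], [b], [b]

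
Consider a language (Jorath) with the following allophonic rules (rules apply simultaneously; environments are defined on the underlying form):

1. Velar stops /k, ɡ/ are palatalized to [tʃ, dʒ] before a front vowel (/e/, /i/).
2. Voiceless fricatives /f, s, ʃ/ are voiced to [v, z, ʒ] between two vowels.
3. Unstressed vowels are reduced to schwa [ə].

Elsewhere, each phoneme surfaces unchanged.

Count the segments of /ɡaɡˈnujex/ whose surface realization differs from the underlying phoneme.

2

Segments that undergo a rule: /a/ → [ə] (rule 3); /e/ → [ə] (rule 3).
All other segments surface unchanged.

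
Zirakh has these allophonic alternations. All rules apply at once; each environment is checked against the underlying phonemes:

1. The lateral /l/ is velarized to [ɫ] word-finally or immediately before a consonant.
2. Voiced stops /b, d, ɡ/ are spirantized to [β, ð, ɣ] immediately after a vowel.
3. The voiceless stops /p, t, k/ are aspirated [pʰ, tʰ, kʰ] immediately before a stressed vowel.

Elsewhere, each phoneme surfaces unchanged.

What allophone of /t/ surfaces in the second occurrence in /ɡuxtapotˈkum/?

/t/ (between /o/ and /k/) is in the target of rule 3 but the environment (immediately before a stressed vowel) is not met → [t].

[t]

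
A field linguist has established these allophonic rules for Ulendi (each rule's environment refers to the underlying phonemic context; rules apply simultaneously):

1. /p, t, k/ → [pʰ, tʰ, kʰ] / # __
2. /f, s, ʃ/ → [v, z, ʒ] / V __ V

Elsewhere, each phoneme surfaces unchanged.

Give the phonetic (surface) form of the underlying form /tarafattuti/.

/t/ (word-initial) occurs word-initially → [tʰ] by rule 1.
/a/ — not in any rule's target class → [a].
/r/ — not in any rule's target class → [r].
/a/ — not in any rule's target class → [a].
/f/ (between /a/ and /a/) occurs between two vowels → [v] by rule 2.
/a/ (between /f/ and /t/) is unaffected → [a].
/t/ (between /a/ and /t/) fails the environment for rule 1, so it stays [t].
/t/ — between /t/ and /u/; rule 1 does not apply here → [t].
/u/ (between /t/ and /t/): no rule targets it → [u].
/t/ (between /u/ and /i/) fails the environment for rule 1, so it stays [t].
/i/ (word-final) is unaffected → [i].

[tʰaravattuti]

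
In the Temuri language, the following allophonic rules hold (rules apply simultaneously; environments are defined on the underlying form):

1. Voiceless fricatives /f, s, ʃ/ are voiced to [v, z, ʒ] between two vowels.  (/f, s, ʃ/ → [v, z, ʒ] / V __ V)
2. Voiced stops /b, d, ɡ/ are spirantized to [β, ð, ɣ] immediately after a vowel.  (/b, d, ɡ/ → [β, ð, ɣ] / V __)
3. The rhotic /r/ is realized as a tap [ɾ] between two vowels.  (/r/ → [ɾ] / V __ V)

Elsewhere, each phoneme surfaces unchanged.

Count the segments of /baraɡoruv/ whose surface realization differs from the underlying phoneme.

3

Segments that undergo a rule: /r/ → [ɾ] (rule 3); /ɡ/ → [ɣ] (rule 2); /r/ → [ɾ] (rule 3).
All other segments surface unchanged.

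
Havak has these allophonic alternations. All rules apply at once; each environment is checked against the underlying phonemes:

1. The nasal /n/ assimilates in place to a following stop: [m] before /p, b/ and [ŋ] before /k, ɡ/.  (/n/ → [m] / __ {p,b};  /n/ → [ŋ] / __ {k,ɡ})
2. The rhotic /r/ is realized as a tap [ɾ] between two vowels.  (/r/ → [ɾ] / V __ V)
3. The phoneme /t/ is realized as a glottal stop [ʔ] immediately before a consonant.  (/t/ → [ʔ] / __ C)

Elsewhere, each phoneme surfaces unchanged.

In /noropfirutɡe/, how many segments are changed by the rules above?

3

Segments that undergo a rule: /r/ → [ɾ] (rule 2); /r/ → [ɾ] (rule 2); /t/ → [ʔ] (rule 3).
All other segments surface unchanged.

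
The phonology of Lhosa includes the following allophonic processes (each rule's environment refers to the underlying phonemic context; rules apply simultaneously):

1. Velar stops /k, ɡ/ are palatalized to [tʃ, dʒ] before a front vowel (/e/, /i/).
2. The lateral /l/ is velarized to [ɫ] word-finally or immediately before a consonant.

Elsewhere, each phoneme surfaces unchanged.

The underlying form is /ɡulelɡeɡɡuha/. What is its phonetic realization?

/ɡ/ (word-initial) is in the target of rule 1 but the environment (before a front vowel) is not met → [ɡ].
/l/ (between /u/ and /e/): rule 2 targets it, but not word-finally or immediately before a consonant → unchanged [l].
/l/ — between /e/ and /ɡ/, word-finally or immediately before a consonant — surfaces as [ɫ] (rule 2).
/ɡ/ meets the environment for rule 1 (before a front vowel) → [dʒ].
/ɡ/ (between /e/ and /ɡ/) is in the target of rule 1 but the environment (before a front vowel) is not met → [ɡ].
/ɡ/ (between /ɡ/ and /u/) is in the target of rule 1 but the environment (before a front vowel) is not met → [ɡ].

[ɡuleɫdʒeɡɡuha]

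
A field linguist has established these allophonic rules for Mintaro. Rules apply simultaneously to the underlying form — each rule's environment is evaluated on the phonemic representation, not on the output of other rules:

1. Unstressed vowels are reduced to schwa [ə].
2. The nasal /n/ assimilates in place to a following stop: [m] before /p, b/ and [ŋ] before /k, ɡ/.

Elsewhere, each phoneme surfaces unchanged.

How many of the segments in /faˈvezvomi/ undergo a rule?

3

Segments that undergo a rule: /a/ → [ə] (rule 1); /o/ → [ə] (rule 1); /i/ → [ə] (rule 1).
All other segments surface unchanged.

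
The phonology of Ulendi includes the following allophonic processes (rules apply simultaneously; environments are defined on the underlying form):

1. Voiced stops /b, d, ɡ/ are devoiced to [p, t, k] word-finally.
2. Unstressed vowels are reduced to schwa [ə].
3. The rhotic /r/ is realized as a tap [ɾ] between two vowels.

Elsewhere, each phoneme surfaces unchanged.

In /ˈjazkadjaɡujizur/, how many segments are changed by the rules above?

5

Segments that undergo a rule: /a/ → [ə] (rule 2); /a/ → [ə] (rule 2); /u/ → [ə] (rule 2); /i/ → [ə] (rule 2); /u/ → [ə] (rule 2).
All other segments surface unchanged.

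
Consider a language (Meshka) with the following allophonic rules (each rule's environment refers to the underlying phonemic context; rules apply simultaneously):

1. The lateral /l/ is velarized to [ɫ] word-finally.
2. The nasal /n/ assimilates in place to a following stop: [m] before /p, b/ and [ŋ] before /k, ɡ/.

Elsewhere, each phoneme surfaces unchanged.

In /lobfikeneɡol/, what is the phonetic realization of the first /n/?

[n]

/n/ — between /e/ and /e/; rule 2 does not apply here → [n].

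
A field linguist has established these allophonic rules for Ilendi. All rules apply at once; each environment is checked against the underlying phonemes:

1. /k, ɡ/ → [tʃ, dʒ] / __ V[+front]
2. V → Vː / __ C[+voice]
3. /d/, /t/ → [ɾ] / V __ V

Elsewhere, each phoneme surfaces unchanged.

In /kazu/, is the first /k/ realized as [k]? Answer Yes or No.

/k/ (word-initial): rule 1 targets it, but not before a front vowel → unchanged [k].
The actual realization is [k], which matches [k].

Yes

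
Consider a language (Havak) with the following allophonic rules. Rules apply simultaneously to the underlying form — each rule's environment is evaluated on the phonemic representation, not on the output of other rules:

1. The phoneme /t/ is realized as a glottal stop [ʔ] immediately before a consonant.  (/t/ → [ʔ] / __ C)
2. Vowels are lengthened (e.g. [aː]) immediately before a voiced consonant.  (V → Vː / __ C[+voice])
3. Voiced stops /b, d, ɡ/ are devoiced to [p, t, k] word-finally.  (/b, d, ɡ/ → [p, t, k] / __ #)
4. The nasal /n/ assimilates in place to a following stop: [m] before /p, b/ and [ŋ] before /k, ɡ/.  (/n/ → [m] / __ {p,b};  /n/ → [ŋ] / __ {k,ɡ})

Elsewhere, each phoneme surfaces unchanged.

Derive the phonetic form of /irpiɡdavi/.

[iːrpiːɡdaːvi]

/i/ — word-initial, before a voiced consonant — surfaces as [iː] (rule 2).
/i/ (between /p/ and /ɡ/) occurs before a voiced consonant → [iː] by rule 2.
/ɡ/ (between /i/ and /d/) fails the environment for rule 3, so it stays [ɡ].
/d/ (between /ɡ/ and /a/): rule 3 targets it, but not word-finally → unchanged [d].
Rule 2 applies to /a/ (between /d/ and /v/: before a voiced consonant) → [aː].
/i/ (word-final) is in the target of rule 2 but the environment (before a voiced consonant) is not met → [i].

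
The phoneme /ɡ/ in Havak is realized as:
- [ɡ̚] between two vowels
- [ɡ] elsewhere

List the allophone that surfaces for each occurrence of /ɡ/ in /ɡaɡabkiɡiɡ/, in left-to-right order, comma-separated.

Occurrence 1 (position 1): no conditioning environment matches → elsewhere allophone [ɡ].
Occurrence 2 (position 3): between two vowels → [ɡ̚].
Occurrence 3 (position 8): between two vowels → [ɡ̚].
Occurrence 4 (position 10): no conditioning environment matches → elsewhere allophone [ɡ].

[ɡ], [ɡ̚], [ɡ̚], [ɡ]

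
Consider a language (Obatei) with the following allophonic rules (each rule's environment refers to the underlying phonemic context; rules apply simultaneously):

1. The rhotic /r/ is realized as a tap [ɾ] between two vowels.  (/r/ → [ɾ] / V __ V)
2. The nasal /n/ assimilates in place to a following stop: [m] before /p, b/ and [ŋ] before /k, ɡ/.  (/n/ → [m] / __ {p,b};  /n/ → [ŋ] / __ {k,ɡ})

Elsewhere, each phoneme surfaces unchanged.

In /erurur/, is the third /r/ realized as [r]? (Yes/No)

/r/ — word-final; rule 1 does not apply here → [r].
The actual realization is [r], which matches [r].

Yes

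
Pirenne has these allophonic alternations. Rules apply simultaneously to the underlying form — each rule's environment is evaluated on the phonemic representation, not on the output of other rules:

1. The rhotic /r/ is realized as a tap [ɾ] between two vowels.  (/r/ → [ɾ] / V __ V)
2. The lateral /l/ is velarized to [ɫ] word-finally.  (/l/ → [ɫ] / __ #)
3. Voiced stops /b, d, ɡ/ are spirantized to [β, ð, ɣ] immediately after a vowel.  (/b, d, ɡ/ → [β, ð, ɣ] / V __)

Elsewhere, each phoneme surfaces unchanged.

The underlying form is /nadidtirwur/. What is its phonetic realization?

/n/ — not in any rule's target class → [n].
/a/ (between /n/ and /d/) is unaffected → [a].
/d/ — between /a/ and /i/, immediately after a vowel — surfaces as [ð] (rule 3).
/i/ — not in any rule's target class → [i].
/d/ (between /i/ and /t/) occurs immediately after a vowel → [ð] by rule 3.
/t/ (between /d/ and /i/): no rule targets it → [t].
/i/ (between /t/ and /r/) is unaffected → [i].
/r/ — between /i/ and /w/; rule 1 does not apply here → [r].
/w/ (between /r/ and /u/): no rule targets it → [w].
/u/ — not in any rule's target class → [u].
/r/ — word-final; rule 1 does not apply here → [r].

[naðiðtirwur]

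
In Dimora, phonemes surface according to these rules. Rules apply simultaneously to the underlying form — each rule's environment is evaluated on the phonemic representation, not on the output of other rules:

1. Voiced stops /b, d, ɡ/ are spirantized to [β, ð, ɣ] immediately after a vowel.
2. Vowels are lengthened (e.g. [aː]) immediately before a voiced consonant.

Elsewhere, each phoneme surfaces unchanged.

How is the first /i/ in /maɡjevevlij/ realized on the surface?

[iː]

Rule 2 applies to /i/ (between /l/ and /j/: before a voiced consonant) → [iː].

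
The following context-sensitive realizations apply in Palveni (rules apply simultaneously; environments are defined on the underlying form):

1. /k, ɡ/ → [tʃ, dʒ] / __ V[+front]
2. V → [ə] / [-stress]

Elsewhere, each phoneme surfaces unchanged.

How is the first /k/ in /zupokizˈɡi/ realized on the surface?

[tʃ]

/k/ (between /o/ and /i/): before a front vowel, so rule 1 applies → [tʃ].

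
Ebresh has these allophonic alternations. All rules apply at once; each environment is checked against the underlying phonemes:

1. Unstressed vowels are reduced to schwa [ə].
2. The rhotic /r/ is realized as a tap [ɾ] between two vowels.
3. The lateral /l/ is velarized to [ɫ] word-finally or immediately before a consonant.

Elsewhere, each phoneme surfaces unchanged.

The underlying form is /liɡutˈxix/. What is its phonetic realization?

[ləɡətˈxix]

/l/ — word-initial; rule 3 does not apply here → [l].
/i/ (between /l/ and /ɡ/): in an unstressed syllable, so rule 1 applies → [ə].
Rule 1 applies to /u/ (between /ɡ/ and /t/: in an unstressed syllable) → [ə].
/i/ (between /x/ and /x/) fails the environment for rule 1, so it stays [i].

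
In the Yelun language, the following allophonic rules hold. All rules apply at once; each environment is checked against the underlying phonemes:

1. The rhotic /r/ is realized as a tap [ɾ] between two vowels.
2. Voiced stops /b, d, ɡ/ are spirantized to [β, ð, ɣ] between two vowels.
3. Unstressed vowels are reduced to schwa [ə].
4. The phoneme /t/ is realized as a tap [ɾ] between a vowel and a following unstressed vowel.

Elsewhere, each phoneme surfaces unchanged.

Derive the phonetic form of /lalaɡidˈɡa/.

[lələɣədˈɡa]

/l/ — not in any rule's target class → [l].
/a/ — between /l/ and /l/, in an unstressed syllable — surfaces as [ə] (rule 3).
/l/ — not in any rule's target class → [l].
/a/ (between /l/ and /ɡ/): in an unstressed syllable, so rule 3 applies → [ə].
/ɡ/ (between /a/ and /i/) occurs between two vowels → [ɣ] by rule 2.
/i/ (between /ɡ/ and /d/) occurs in an unstressed syllable → [ə] by rule 3.
/d/ (between /i/ and /ɡ/): rule 2 targets it, but not between two vowels → unchanged [d].
/ɡ/ (between /d/ and /a/) is in the target of rule 2 but the environment (between two vowels) is not met → [ɡ].
/a/ (word-final) is in the target of rule 3 but the environment (in an unstressed syllable) is not met → [a].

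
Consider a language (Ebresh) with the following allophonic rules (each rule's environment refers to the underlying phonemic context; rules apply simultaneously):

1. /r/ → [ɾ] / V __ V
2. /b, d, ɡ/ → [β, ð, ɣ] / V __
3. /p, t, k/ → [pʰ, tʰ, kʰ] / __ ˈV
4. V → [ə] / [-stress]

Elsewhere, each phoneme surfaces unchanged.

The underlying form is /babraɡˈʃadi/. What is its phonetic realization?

[bəβrəɣˈʃaðə]

/b/ — word-initial; rule 2 does not apply here → [b].
/a/ (between /b/ and /b/): in an unstressed syllable, so rule 4 applies → [ə].
/b/ — between /a/ and /r/, immediately after a vowel — surfaces as [β] (rule 2).
/r/ (between /b/ and /a/) fails the environment for rule 1, so it stays [r].
Rule 4 applies to /a/ (between /r/ and /ɡ/: in an unstressed syllable) → [ə].
/ɡ/ meets the environment for rule 2 (immediately after a vowel) → [ɣ].
/ʃ/ (between /ɡ/ and /a/): no rule targets it → [ʃ].
/a/ (between /ʃ/ and /d/) fails the environment for rule 4, so it stays [a].
/d/ (between /a/ and /i/) occurs immediately after a vowel → [ð] by rule 2.
/i/ meets the environment for rule 4 (in an unstressed syllable) → [ə].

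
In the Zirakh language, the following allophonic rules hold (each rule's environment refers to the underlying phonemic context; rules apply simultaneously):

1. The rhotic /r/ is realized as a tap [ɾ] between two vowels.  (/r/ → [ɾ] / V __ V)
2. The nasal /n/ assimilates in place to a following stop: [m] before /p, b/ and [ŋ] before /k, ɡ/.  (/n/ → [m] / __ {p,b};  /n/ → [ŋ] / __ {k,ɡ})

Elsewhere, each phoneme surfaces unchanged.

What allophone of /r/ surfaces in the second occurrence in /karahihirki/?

[r]

/r/ (between /i/ and /k/) fails the environment for rule 1, so it stays [r].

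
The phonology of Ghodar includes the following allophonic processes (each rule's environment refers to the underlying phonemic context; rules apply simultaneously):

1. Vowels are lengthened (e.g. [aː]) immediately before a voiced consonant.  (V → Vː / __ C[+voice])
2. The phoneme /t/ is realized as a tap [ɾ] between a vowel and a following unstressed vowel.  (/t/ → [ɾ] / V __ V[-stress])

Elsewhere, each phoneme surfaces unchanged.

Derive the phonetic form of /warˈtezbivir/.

[waːrˈteːzbiːviːr]

/w/ (word-initial) is unaffected → [w].
/a/ — between /w/ and /r/, before a voiced consonant — surfaces as [aː] (rule 1).
/r/ — not in any rule's target class → [r].
/t/ (between /r/ and /e/): rule 2 targets it, but not between a vowel and a following unstressed vowel → unchanged [t].
Rule 1 applies to /e/ (between /t/ and /z/: before a voiced consonant) → [eː].
/z/ (between /e/ and /b/): no rule targets it → [z].
/b/ (between /z/ and /i/) is unaffected → [b].
/i/ (between /b/ and /v/) occurs before a voiced consonant → [iː] by rule 1.
/v/ (between /i/ and /i/): no rule targets it → [v].
Rule 1 applies to /i/ (between /v/ and /r/: before a voiced consonant) → [iː].
/r/ — not in any rule's target class → [r].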